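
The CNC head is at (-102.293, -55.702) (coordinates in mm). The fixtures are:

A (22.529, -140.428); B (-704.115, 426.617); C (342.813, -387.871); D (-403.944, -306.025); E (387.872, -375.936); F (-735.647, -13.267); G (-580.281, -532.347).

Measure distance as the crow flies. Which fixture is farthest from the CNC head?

B

Distances from (-102.293, -55.702):
A: √((124.822)² + (-84.726)²) = √(15580.53168 + 7178.49508) = 150.861 mm
B: √((-601.822)² + (482.319)²) = √(362189.71968 + 232631.61776) = 771.247 mm
C: √((445.106)² + (-332.169)²) = √(198119.35124 + 110336.24456) = 555.388 mm
D: √((-301.651)² + (-250.323)²) = √(90993.32580 + 62661.60433) = 391.988 mm
E: √((490.165)² + (-320.234)²) = √(240261.72723 + 102549.81476) = 585.501 mm
F: √((-633.354)² + (42.435)²) = √(401137.28932 + 1800.72923) = 634.774 mm
G: √((-477.988)² + (-476.645)²) = √(228472.52814 + 227190.45602) = 675.028 mm
Maximum: B at 771.247 mm.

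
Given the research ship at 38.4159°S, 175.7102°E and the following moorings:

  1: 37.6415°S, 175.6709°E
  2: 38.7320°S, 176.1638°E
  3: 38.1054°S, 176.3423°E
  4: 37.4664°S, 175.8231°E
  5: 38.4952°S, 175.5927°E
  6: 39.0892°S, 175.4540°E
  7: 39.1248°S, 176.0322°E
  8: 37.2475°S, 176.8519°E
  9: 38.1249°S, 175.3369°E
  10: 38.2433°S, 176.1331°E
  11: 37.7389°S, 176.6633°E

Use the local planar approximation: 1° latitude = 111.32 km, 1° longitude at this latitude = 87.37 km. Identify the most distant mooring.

8

Distances from 38.4159°S, 175.7102°E:
1: 86.2746 km
2: 52.9984 km
3: 65.1514 km
4: 106.1576 km
5: 13.5395 km
6: 78.2229 km
7: 83.7795 km
8: 163.9127 km
9: 45.9688 km
10: 41.6459 km
11: 112.3119 km
Maximum: 8 at 163.9127 km.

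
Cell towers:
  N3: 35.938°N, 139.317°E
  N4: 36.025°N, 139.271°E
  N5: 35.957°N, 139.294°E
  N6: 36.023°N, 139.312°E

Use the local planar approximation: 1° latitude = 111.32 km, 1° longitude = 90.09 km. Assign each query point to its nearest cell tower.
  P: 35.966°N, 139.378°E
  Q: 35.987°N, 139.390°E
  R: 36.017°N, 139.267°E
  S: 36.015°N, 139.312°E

P at 35.966°N, 139.378°E:
  N3: √((-0.028·111.32)² + (-0.061·90.09)²) = √(9.71544 + 30.20041) = 6.318 km
  N4: √((0.059·111.32)² + (-0.107·90.09)²) = √(43.13705 + 92.92247) = 11.664 km
  N5: √((-0.009·111.32)² + (-0.084·90.09)²) = √(1.00376 + 57.26796) = 7.634 km
  N6: √((0.057·111.32)² + (-0.066·90.09)²) = √(40.26207 + 35.35420) = 8.696 km
  → nearest: N3 (6.318 km)
Q at 35.987°N, 139.390°E:
  N3: √((-0.049·111.32)² + (-0.073·90.09)²) = √(29.75353 + 43.25127) = 8.544 km
  N4: √((0.038·111.32)² + (-0.119·90.09)²) = √(17.89425 + 114.93362) = 11.525 km
  N5: √((-0.030·111.32)² + (-0.096·90.09)²) = √(11.15293 + 74.79897) = 9.271 km
  N6: √((0.036·111.32)² + (-0.078·90.09)²) = √(16.06022 + 49.37901) = 8.089 km
  → nearest: N6 (8.089 km)
R at 36.017°N, 139.267°E:
  N3: √((-0.079·111.32)² + (0.050·90.09)²) = √(77.33936 + 20.29052) = 9.881 km
  N4: √((0.008·111.32)² + (0.004·90.09)²) = √(0.79310 + 0.12986) = 0.961 km
  N5: √((-0.060·111.32)² + (0.027·90.09)²) = √(44.61171 + 5.91672) = 7.108 km
  N6: √((0.006·111.32)² + (0.045·90.09)²) = √(0.44612 + 16.43532) = 4.109 km
  → nearest: N4 (0.961 km)
S at 36.015°N, 139.312°E:
  N3: √((-0.077·111.32)² + (0.005·90.09)²) = √(73.47301 + 0.20291) = 8.583 km
  N4: √((0.010·111.32)² + (-0.041·90.09)²) = √(1.23921 + 13.64335) = 3.858 km
  N5: √((-0.058·111.32)² + (-0.018·90.09)²) = √(41.68717 + 2.62965) = 6.657 km
  N6: √((0.008·111.32)² + (0.000·90.09)²) = √(0.79310 + 0.00000) = 0.891 km
  → nearest: N6 (0.891 km)

P→N3; Q→N6; R→N4; S→N6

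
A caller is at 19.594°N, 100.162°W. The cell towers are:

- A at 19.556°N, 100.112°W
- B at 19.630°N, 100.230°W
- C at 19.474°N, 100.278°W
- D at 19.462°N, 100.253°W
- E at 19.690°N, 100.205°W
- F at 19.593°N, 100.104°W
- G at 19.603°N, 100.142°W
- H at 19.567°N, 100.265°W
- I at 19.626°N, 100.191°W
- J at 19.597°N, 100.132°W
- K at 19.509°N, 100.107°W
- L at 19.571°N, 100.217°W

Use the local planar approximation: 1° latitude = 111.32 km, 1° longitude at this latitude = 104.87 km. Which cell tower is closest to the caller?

G

Distances from 19.594°N, 100.162°W:
A: 6.737 km
B: 8.180 km
C: 18.067 km
D: 17.521 km
E: 11.599 km
F: 6.083 km
G: 2.324 km
H: 11.212 km
I: 4.684 km
J: 3.164 km
K: 11.082 km
L: 6.311 km
Minimum: G at 2.324 km.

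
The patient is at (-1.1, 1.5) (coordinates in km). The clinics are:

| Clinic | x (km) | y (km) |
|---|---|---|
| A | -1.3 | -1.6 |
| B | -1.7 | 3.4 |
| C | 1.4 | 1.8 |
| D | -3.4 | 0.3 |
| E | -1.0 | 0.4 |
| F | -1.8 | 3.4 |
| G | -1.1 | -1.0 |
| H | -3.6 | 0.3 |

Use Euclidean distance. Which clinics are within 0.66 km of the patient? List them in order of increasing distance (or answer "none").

none

Distances from (-1.1, 1.5):
A: 3.11 km
B: 1.99 km
C: 2.52 km
D: 2.59 km
E: 1.10 km
F: 2.02 km
G: 2.50 km
H: 2.77 km
Threshold 0.66 km: none within range.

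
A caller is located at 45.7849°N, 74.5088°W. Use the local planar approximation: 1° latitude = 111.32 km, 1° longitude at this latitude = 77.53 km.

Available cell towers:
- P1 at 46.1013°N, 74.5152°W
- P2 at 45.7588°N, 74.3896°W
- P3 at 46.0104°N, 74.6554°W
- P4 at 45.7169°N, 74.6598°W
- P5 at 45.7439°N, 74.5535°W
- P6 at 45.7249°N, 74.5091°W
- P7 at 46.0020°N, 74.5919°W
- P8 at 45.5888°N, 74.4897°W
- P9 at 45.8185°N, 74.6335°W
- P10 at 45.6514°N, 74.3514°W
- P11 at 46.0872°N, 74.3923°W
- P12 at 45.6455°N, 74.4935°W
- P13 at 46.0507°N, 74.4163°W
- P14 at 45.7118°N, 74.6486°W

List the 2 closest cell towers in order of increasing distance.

P5, P6

Distances from 45.7849°N, 74.5088°W:
P1: √((0.3164·111.32)² + (-0.0064·77.53)²) = √(1240.564488 + 0.246207) = 35.2251 km
P2: √((-0.0261·111.32)² + (0.1192·77.53)²) = √(8.441651 + 85.406727) = 9.6875 km
P3: √((0.2255·111.32)² + (-0.1466·77.53)²) = √(630.143539 + 129.183637) = 27.5559 km
P4: √((-0.0680·111.32)² + (-0.1510·77.53)²) = √(57.301266 + 137.054551) = 13.9412 km
P5: √((-0.0410·111.32)² + (-0.0447·77.53)²) = √(20.831191 + 12.010321) = 5.7308 km
P6: √((-0.0600·111.32)² + (-0.0003·77.53)²) = √(44.611713 + 0.000541) = 6.6792 km
P7: √((0.2171·111.32)² + (-0.0831·77.53)²) = √(584.071536 + 41.508937) = 25.0116 km
P8: √((-0.1961·111.32)² + (0.0191·77.53)²) = √(476.542438 + 2.192837) = 21.8800 km
P9: √((0.0336·111.32)² + (-0.1247·77.53)²) = √(13.990233 + 93.470050) = 10.3663 km
P10: √((-0.1335·111.32)² + (0.1574·77.53)²) = √(220.855860 + 148.918627) = 19.2295 km
P11: √((0.3023·111.32)² + (0.1165·77.53)²) = √(1132.459527 + 81.581450) = 34.8431 km
P12: √((-0.1394·111.32)² + (0.0153·77.53)²) = √(240.808572 + 1.407092) = 15.5633 km
P13: √((0.2658·111.32)² + (0.0925·77.53)²) = √(875.500399 + 51.430771) = 30.4455 km
P14: √((-0.0731·111.32)² + (-0.1398·77.53)²) = √(66.218776 + 117.477288) = 13.5535 km
Sorted: P5 (5.7308 km) < P6 (6.6792 km) < P2 (9.6875 km) < P9 (10.3663 km) < …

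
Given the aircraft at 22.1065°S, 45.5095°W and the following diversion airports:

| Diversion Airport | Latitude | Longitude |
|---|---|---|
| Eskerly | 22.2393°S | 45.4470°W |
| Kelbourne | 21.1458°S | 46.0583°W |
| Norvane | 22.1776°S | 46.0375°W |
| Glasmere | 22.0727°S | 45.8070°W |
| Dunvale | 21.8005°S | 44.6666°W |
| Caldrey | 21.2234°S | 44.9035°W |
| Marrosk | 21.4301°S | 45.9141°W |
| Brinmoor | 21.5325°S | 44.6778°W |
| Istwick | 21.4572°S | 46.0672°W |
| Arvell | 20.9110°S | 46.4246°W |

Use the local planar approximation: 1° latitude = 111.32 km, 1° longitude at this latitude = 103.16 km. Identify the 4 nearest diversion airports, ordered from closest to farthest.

Eskerly, Glasmere, Norvane, Marrosk

Distances from 22.1065°S, 45.5095°W:
Eskerly: √((-0.1328·111.32)² + (0.0625·103.16)²) = √(218.545841 + 41.570256) = 16.1281 km
Kelbourne: √((0.9607·111.32)² + (-0.5488·103.16)²) = √(11437.259547 + 3205.168547) = 121.0059 km
Norvane: √((-0.0711·111.32)² + (-0.5280·103.16)²) = √(62.644882 + 2966.815314) = 55.0405 km
Glasmere: √((0.0338·111.32)² + (-0.2975·103.16)²) = √(14.157279 + 941.882238) = 30.9199 km
Dunvale: √((0.3060·111.32)² + (0.8429·103.16)²) = √(1160.350646 + 7560.922292) = 93.3878 km
Caldrey: √((0.8831·111.32)² + (0.6060·103.16)²) = √(9664.205692 + 3908.120224) = 116.5003 km
Marrosk: √((0.6764·111.32)² + (-0.4046·103.16)²) = √(5669.615319 + 1742.105387) = 86.0914 km
Brinmoor: √((0.5740·111.32)² + (0.8317·103.16)²) = √(4082.913509 + 7361.326319) = 106.9778 km
Istwick: √((0.6493·111.32)² + (-0.5577·103.16)²) = √(5224.409387 + 3309.969225) = 92.3817 km
Arvell: √((1.1955·111.32)² + (-0.9151·103.16)²) = √(17711.100859 + 8911.683984) = 163.1649 km
Sorted: Eskerly (16.1281 km) < Glasmere (30.9199 km) < Norvane (55.0405 km) < Marrosk (86.0914 km) < Istwick (92.3817 km) < Dunvale (93.3878 km) < …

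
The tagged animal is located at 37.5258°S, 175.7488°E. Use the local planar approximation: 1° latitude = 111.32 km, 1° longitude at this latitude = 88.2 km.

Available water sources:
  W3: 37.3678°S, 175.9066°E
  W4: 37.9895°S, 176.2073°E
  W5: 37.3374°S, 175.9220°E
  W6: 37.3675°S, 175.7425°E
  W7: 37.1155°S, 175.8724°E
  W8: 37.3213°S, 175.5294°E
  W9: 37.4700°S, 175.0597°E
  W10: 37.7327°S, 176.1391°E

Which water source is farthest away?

Distances from 37.5258°S, 175.7488°E:
W3: 22.4292 km
W4: 65.5736 km
W5: 25.9464 km
W6: 17.6307 km
W7: 46.9576 km
W8: 29.8782 km
W9: 61.0952 km
W10: 41.4189 km
Maximum: W4 at 65.5736 km.

W4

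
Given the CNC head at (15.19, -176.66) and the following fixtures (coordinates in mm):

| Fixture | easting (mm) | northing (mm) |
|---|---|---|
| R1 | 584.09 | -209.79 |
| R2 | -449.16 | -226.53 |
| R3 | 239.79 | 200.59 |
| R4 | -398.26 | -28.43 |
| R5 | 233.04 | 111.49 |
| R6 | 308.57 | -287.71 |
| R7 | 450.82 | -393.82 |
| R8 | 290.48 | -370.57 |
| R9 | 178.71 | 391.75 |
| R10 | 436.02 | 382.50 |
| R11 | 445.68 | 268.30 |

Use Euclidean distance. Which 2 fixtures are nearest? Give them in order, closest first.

Distances from (15.19, -176.66):
R1: 569.86 mm
R2: 467.02 mm
R3: 439.05 mm
R4: 439.22 mm
R5: 361.23 mm
R6: 313.69 mm
R7: 486.76 mm
R8: 336.73 mm
R9: 591.46 mm
R10: 699.83 mm
R11: 619.12 mm
Sorted: R6 (313.69 mm) < R8 (336.73 mm) < R5 (361.23 mm) < R3 (439.05 mm) < …

R6, R8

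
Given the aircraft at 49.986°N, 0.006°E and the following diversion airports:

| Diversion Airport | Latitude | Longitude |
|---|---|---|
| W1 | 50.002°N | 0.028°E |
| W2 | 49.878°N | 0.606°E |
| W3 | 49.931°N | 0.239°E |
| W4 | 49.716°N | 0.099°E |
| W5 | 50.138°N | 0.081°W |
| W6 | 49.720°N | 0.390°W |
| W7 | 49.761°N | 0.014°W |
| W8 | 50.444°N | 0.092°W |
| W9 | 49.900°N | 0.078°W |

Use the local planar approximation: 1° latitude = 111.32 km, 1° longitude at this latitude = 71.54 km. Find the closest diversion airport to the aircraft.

Distances from 49.986°N, 0.006°E:
W1: √((0.016·111.32)² + (0.022·71.54)²) = √(3.17239 + 2.47710) = 2.377 km
W2: √((-0.108·111.32)² + (0.600·71.54)²) = √(144.54195 + 1842.46978) = 44.576 km
W3: √((-0.055·111.32)² + (0.233·71.54)²) = √(37.48623 + 277.84956) = 17.758 km
W4: √((-0.270·111.32)² + (0.093·71.54)²) = √(903.38718 + 44.26534) = 30.784 km
W5: √((0.152·111.32)² + (-0.087·71.54)²) = √(286.30806 + 38.73793) = 18.029 km
W6: √((-0.266·111.32)² + (-0.396·71.54)²) = √(876.81843 + 802.57983) = 40.980 km
W7: √((-0.225·111.32)² + (-0.020·71.54)²) = √(627.35221 + 2.04719) = 25.088 km
W8: √((0.458·111.32)² + (-0.098·71.54)²) = √(2599.42536 + 49.15300) = 51.464 km
W9: √((-0.086·111.32)² + (-0.084·71.54)²) = √(91.65229 + 36.11241) = 11.303 km
Minimum: W1 at 2.377 km.

W1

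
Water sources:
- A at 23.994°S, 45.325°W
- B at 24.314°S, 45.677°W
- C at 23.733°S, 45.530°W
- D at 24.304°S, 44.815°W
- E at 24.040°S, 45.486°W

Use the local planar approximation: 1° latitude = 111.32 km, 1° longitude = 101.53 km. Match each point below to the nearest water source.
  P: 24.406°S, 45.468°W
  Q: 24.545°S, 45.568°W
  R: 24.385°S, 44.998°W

P→B; Q→B; R→D

P at 24.406°S, 45.468°W:
  A: √((0.412·111.32)² + (0.143·101.53)²) = √(2103.491820 + 210.795263) = 48.1070 km
  B: √((0.092·111.32)² + (-0.209·101.53)²) = √(104.887093 + 450.278639) = 23.5620 km
  C: √((0.673·111.32)² + (-0.062·101.53)²) = √(5612.760665 + 39.625262) = 75.1824 km
  D: √((0.102·111.32)² + (0.653·101.53)²) = √(128.927850 + 4395.569335) = 67.2644 km
  E: √((0.366·111.32)² + (-0.018·101.53)²) = √(1660.001827 + 3.339902) = 40.7841 km
  → nearest: B (23.5620 km)
Q at 24.545°S, 45.568°W:
  A: √((0.551·111.32)² + (0.243·101.53)²) = √(3762.266825 + 608.697222) = 66.1133 km
  B: √((0.231·111.32)² + (-0.109·101.53)²) = √(661.257111 + 122.473398) = 27.9952 km
  C: √((0.812·111.32)² + (0.038·101.53)²) = √(8170.684739 + 14.885244) = 90.4741 km
  D: √((0.241·111.32)² + (0.753·101.53)²) = √(719.748023 + 5844.922065) = 81.0227 km
  E: √((0.505·111.32)² + (0.082·101.53)²) = √(3160.306116 + 69.313284) = 56.8297 km
  → nearest: B (27.9952 km)
R at 24.385°S, 44.998°W:
  A: √((0.391·111.32)² + (-0.327·101.53)²) = √(1894.523122 + 1102.260584) = 54.7429 km
  B: √((0.071·111.32)² + (-0.679·101.53)²) = √(62.468790 + 4752.567797) = 69.3905 km
  C: √((0.652·111.32)² + (-0.532·101.53)²) = √(5267.949303 + 2917.507875) = 90.4735 km
  D: √((0.081·111.32)² + (0.183·101.53)²) = √(81.304846 + 345.216028) = 20.6524 km
  E: √((0.345·111.32)² + (-0.488·101.53)²) = √(1474.974749 + 2454.869535) = 62.6885 km
  → nearest: D (20.6524 km)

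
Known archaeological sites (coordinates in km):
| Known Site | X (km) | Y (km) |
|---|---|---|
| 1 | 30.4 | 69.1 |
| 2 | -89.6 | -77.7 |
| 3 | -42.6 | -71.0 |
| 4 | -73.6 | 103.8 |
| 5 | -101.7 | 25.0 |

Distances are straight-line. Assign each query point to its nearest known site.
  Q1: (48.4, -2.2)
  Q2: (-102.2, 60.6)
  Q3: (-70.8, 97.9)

Q1 at (48.4, -2.2):
  1: 73.5 km
  2: 157.3 km
  3: 114.1 km
  4: 161.6 km
  5: 152.5 km
  → nearest: 1 (73.5 km)
Q2 at (-102.2, 60.6):
  1: 132.9 km
  2: 138.9 km
  3: 144.5 km
  4: 51.8 km
  5: 35.6 km
  → nearest: 5 (35.6 km)
Q3 at (-70.8, 97.9):
  1: 105.2 km
  2: 176.6 km
  3: 171.2 km
  4: 6.5 km
  5: 79.2 km
  → nearest: 4 (6.5 km)

Q1→1; Q2→5; Q3→4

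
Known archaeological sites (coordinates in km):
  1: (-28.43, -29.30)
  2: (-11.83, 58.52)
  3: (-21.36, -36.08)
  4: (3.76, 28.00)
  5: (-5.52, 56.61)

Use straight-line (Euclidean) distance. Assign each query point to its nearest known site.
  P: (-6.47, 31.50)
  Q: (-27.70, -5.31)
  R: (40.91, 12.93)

P at (-6.47, 31.50):
  1: 64.6443 km
  2: 27.5465 km
  3: 69.2009 km
  4: 10.8122 km
  5: 25.1280 km
  → nearest: 4 (10.8122 km)
Q at (-27.70, -5.31):
  1: 24.0011 km
  2: 65.7733 km
  3: 31.4164 km
  4: 45.8180 km
  5: 65.7726 km
  → nearest: 1 (24.0011 km)
R at (40.91, 12.93):
  1: 81.1875 km
  2: 69.7134 km
  3: 79.2435 km
  4: 40.0902 km
  5: 63.7471 km
  → nearest: 4 (40.0902 km)

P→4; Q→1; R→4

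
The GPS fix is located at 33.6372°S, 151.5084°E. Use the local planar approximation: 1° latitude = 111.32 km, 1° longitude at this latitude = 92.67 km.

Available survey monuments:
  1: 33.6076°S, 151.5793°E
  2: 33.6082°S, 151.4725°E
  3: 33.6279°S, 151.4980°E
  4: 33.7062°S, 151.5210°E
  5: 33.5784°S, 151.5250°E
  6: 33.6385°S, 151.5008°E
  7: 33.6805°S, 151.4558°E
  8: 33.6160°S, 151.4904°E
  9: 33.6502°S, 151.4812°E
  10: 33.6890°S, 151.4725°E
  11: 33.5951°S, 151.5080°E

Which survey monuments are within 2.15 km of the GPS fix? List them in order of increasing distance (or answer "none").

6, 3

Distances from 33.6372°S, 151.5084°E:
1: √((0.0296·111.32)² + (0.0709·92.67)²) = √(10.857499 + 43.168882) = 7.3503 km
2: √((0.0290·111.32)² + (-0.0359·92.67)²) = √(10.421792 + 11.067951) = 4.6357 km
3: √((0.0093·111.32)² + (-0.0104·92.67)²) = √(1.071796 + 0.928849) = 1.4144 km
4: √((-0.0690·111.32)² + (0.0126·92.67)²) = √(58.998990 + 1.363388) = 7.7693 km
5: √((0.0588·111.32)² + (0.0166·92.67)²) = √(42.845089 + 2.366435) = 6.7240 km
6: √((-0.0013·111.32)² + (-0.0076·92.67)²) = √(0.020943 + 0.496027) = 0.7190 km
7: √((-0.0433·111.32)² + (-0.0526·92.67)²) = √(23.233904 + 23.760185) = 6.8552 km
8: √((0.0212·111.32)² + (-0.0180·92.67)²) = √(5.569524 + 2.782424) = 2.8900 km
9: √((-0.0130·111.32)² + (-0.0272·92.67)²) = √(2.094272 + 6.353545) = 2.9065 km
10: √((-0.0518·111.32)² + (-0.0359·92.67)²) = √(33.251092 + 11.067951) = 6.6573 km
11: √((0.0421·111.32)² + (-0.0004·92.67)²) = √(21.963957 + 0.001374) = 4.6867 km
Threshold 2.15 km: 6 (0.7190 km), 3 (1.4144 km) are within range.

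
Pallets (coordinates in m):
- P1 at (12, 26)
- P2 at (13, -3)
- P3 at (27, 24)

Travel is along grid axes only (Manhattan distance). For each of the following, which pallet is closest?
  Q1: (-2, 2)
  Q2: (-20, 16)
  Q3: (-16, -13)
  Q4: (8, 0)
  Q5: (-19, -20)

Q1→P2; Q2→P1; Q3→P2; Q4→P2; Q5→P2

Q1 at (-2, 2):
  P1: |14| + |24| = 14 + 24 = 38 m
  P2: |15| + |-5| = 15 + 5 = 20 m
  P3: |29| + |22| = 29 + 22 = 51 m
  → nearest: P2 (20 m)
Q2 at (-20, 16):
  P1: |32| + |10| = 32 + 10 = 42 m
  P2: |33| + |-19| = 33 + 19 = 52 m
  P3: |47| + |8| = 47 + 8 = 55 m
  → nearest: P1 (42 m)
Q3 at (-16, -13):
  P1: |28| + |39| = 28 + 39 = 67 m
  P2: |29| + |10| = 29 + 10 = 39 m
  P3: |43| + |37| = 43 + 37 = 80 m
  → nearest: P2 (39 m)
Q4 at (8, 0):
  P1: |4| + |26| = 4 + 26 = 30 m
  P2: |5| + |-3| = 5 + 3 = 8 m
  P3: |19| + |24| = 19 + 24 = 43 m
  → nearest: P2 (8 m)
Q5 at (-19, -20):
  P1: |31| + |46| = 31 + 46 = 77 m
  P2: |32| + |17| = 32 + 17 = 49 m
  P3: |46| + |44| = 46 + 44 = 90 m
  → nearest: P2 (49 m)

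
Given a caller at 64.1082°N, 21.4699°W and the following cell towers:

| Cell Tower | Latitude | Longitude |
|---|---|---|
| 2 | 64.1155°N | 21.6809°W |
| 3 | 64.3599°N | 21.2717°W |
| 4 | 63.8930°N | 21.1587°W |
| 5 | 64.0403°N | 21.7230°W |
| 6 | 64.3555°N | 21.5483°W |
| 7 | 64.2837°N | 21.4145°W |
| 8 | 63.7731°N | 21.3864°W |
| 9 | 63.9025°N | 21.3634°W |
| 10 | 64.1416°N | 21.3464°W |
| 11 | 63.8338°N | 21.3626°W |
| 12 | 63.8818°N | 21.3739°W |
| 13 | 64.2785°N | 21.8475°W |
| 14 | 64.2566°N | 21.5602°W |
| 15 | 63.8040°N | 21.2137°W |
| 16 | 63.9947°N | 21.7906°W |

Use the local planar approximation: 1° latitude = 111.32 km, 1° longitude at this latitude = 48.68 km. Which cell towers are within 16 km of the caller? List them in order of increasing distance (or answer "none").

Distances from 64.1082°N, 21.4699°W:
2: 10.3036 km
3: 29.6339 km
4: 28.3442 km
5: 14.4547 km
6: 27.7927 km
7: 19.7219 km
8: 37.5241 km
9: 23.4781 km
10: 7.0688 km
11: 30.9896 km
12: 25.6325 km
13: 26.4061 km
14: 17.0947 km
15: 36.0872 km
16: 20.0839 km
Threshold 16 km: 10 (7.0688 km), 2 (10.3036 km), 5 (14.4547 km) are within range.

10, 2, 5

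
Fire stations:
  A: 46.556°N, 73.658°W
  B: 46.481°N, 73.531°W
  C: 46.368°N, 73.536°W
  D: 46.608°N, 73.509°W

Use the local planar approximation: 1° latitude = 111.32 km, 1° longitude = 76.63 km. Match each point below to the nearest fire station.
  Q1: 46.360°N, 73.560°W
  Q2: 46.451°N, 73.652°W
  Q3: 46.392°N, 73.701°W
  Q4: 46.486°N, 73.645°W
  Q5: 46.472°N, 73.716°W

Q1 at 46.360°N, 73.560°W:
  A: 23.075 km
  B: 13.652 km
  C: 2.043 km
  D: 27.883 km
  → nearest: C (2.043 km)
Q2 at 46.451°N, 73.652°W:
  A: 11.698 km
  B: 9.855 km
  C: 12.821 km
  D: 20.628 km
  → nearest: B (9.855 km)
Q3 at 46.392°N, 73.701°W:
  A: 18.551 km
  B: 16.367 km
  C: 12.923 km
  D: 28.189 km
  → nearest: C (12.923 km)
Q4 at 46.486°N, 73.645°W:
  A: 7.856 km
  B: 8.754 km
  C: 15.566 km
  D: 17.119 km
  → nearest: A (7.856 km)
Q5 at 46.472°N, 73.716°W:
  A: 10.353 km
  B: 14.212 km
  C: 18.008 km
  D: 21.928 km
  → nearest: A (10.353 km)

Q1→C; Q2→B; Q3→C; Q4→A; Q5→A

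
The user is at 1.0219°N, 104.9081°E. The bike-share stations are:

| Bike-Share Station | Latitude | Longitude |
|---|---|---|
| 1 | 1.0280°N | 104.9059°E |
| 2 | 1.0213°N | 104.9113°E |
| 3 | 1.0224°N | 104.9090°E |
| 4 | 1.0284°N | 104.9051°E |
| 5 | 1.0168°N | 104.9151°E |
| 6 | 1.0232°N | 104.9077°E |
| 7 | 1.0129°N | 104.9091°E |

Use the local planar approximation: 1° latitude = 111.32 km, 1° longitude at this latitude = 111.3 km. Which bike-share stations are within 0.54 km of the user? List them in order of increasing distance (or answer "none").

3, 6, 2

Distances from 1.0219°N, 104.9081°E:
1: 0.7219 km
2: 0.3624 km
3: 0.1146 km
4: 0.7969 km
5: 0.9640 km
6: 0.1514 km
7: 1.0080 km
Threshold 0.54 km: 3 (0.1146 km), 6 (0.1514 km), 2 (0.3624 km) are within range.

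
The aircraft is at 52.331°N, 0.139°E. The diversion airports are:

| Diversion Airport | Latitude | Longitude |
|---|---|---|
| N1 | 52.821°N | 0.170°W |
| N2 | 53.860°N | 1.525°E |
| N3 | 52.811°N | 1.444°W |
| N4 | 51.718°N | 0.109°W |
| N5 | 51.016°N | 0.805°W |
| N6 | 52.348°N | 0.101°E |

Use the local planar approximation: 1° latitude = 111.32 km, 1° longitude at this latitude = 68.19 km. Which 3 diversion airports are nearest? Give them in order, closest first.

N6, N1, N4

Distances from 52.331°N, 0.139°E:
N1: 58.475 km
N2: 194.688 km
N3: 120.446 km
N4: 70.303 km
N5: 159.914 km
N6: 3.209 km
Sorted: N6 (3.209 km) < N1 (58.475 km) < N4 (70.303 km) < N3 (120.446 km) < N5 (159.914 km) < …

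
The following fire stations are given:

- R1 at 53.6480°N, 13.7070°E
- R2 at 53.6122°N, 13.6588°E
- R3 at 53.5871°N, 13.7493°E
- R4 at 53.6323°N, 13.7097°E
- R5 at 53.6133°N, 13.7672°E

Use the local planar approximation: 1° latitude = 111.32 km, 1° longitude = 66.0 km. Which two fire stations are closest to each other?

R1 and R4

Pairwise distances:
R1–R2: √((-0.0358·111.32)² + (-0.0482·66.0)²) = √(15.882265 + 10.120033) = 5.0992 km
R1–R3: √((-0.0609·111.32)² + (0.0423·66.0)²) = √(45.960102 + 7.794147) = 7.3317 km
R1–R4: √((-0.0157·111.32)² + (0.0027·66.0)²) = √(3.054539 + 0.031755) = 1.7568 km
R1–R5: √((-0.0347·111.32)² + (0.0602·66.0)²) = √(14.921255 + 15.786318) = 5.5414 km
R2–R3: √((-0.0251·111.32)² + (0.0905·66.0)²) = √(7.807174 + 35.676729) = 6.5942 km
R2–R4: √((0.0201·111.32)² + (0.0509·66.0)²) = √(5.006549 + 11.285568) = 4.0363 km
R2–R5: √((0.0011·111.32)² + (0.1084·66.0)²) = √(0.014994 + 51.185439) = 7.1554 km
R3–R4: √((0.0452·111.32)² + (-0.0396·66.0)²) = √(25.317643 + 6.830905) = 5.6700 km
R3–R5: √((0.0262·111.32)² + (0.0179·66.0)²) = √(8.506462 + 1.395706) = 3.1468 km
R4–R5: √((-0.0190·111.32)² + (0.0575·66.0)²) = √(4.473563 + 14.402025) = 4.3446 km
Closest pair: R1–R4 at 1.7568 km.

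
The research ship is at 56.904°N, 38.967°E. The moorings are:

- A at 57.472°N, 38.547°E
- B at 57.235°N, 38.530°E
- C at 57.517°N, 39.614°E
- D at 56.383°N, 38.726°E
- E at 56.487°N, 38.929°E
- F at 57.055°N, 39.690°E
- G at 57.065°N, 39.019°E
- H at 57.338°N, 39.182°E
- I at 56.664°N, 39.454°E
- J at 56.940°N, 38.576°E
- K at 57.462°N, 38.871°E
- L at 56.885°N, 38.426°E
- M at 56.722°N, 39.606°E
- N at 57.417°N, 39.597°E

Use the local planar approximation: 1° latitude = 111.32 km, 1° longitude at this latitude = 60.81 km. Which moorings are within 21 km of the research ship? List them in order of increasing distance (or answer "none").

Distances from 56.904°N, 38.967°E:
A: √((0.568·111.32)² + (-0.420·60.81)²) = √(3998.00255 + 652.30182) = 68.193 km
B: √((0.331·111.32)² + (-0.437·60.81)²) = √(1357.69551 + 706.17588) = 45.430 km
C: √((0.613·111.32)² + (0.647·60.81)²) = √(4656.58296 + 1547.95584) = 78.769 km
D: √((-0.521·111.32)² + (-0.241·60.81)²) = √(3363.73553 + 214.77518) = 59.821 km
E: √((-0.417·111.32)² + (-0.038·60.81)²) = √(2154.85725 + 5.33970) = 46.478 km
F: √((0.151·111.32)² + (0.723·60.81)²) = √(282.55324 + 1932.97662) = 47.069 km
G: √((0.161·111.32)² + (0.052·60.81)²) = √(321.21672 + 9.99900) = 18.199 km
H: √((0.434·111.32)² + (0.215·60.81)²) = √(2334.13437 + 170.93340) = 50.051 km
I: √((-0.240·111.32)² + (0.487·60.81)²) = √(713.78740 + 877.01683) = 39.885 km
J: √((0.036·111.32)² + (-0.391·60.81)²) = √(16.06022 + 565.33194) = 24.112 km
K: √((0.558·111.32)² + (-0.096·60.81)²) = √(3858.46703 + 34.07944) = 62.390 km
L: √((-0.019·111.32)² + (-0.541·60.81)²) = √(4.47356 + 1082.29222) = 32.966 km
M: √((-0.182·111.32)² + (0.639·60.81)²) = √(410.47732 + 1509.91230) = 43.822 km
N: √((0.513·111.32)² + (0.630·60.81)²) = √(3261.22772 + 1467.67909) = 68.767 km
Threshold 21 km: G (18.199 km) is within range.

G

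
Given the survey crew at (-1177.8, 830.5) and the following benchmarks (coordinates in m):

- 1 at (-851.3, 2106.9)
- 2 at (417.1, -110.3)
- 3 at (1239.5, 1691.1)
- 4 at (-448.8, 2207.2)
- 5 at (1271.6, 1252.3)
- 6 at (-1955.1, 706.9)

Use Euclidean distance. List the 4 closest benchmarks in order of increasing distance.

Distances from (-1177.8, 830.5):
1: 1317.5 m
2: 1851.7 m
3: 2565.9 m
4: 1557.8 m
5: 2485.5 m
6: 787.1 m
Sorted: 6 (787.1 m) < 1 (1317.5 m) < 4 (1557.8 m) < 2 (1851.7 m) < 5 (2485.5 m) < 3 (2565.9 m)

6, 1, 4, 2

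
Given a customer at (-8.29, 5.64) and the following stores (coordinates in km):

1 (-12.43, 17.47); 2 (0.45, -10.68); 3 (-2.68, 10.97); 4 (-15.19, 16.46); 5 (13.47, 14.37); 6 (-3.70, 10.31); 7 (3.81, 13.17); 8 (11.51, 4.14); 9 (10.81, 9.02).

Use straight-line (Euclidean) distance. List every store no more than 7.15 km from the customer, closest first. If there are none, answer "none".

6

Distances from (-8.29, 5.64):
1: √((-4.14)² + (11.83)²) = √(17.1396 + 139.9489) = 12.53 km
2: √((8.74)² + (-16.32)²) = √(76.3876 + 266.3424) = 18.51 km
3: √((5.61)² + (5.33)²) = √(31.4721 + 28.4089) = 7.74 km
4: √((-6.90)² + (10.82)²) = √(47.6100 + 117.0724) = 12.83 km
5: √((21.76)² + (8.73)²) = √(473.4976 + 76.2129) = 23.45 km
6: √((4.59)² + (4.67)²) = √(21.0681 + 21.8089) = 6.55 km
7: √((12.10)² + (7.53)²) = √(146.4100 + 56.7009) = 14.25 km
8: √((19.80)² + (-1.50)²) = √(392.0400 + 2.2500) = 19.86 km
9: √((19.10)² + (3.38)²) = √(364.8100 + 11.4244) = 19.40 km
Threshold 7.15 km: 6 (6.55 km) is within range.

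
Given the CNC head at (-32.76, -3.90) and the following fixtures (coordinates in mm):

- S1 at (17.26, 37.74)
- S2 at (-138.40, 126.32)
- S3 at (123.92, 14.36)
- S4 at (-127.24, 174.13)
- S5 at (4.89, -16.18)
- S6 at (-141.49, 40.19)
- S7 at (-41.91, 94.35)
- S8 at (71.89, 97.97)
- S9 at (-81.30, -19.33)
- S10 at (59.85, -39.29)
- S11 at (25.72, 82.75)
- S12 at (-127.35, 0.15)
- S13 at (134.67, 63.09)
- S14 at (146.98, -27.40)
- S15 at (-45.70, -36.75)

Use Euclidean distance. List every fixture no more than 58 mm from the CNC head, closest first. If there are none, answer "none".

Distances from (-32.76, -3.90):
S1: 65.08 mm
S2: 167.68 mm
S3: 157.74 mm
S4: 201.55 mm
S5: 39.60 mm
S6: 117.33 mm
S7: 98.68 mm
S8: 146.04 mm
S9: 50.93 mm
S10: 99.14 mm
S11: 104.54 mm
S12: 94.68 mm
S13: 180.33 mm
S14: 181.27 mm
S15: 35.31 mm
Threshold 58 mm: S15 (35.31 mm), S5 (39.60 mm), S9 (50.93 mm) are within range.

S15, S5, S9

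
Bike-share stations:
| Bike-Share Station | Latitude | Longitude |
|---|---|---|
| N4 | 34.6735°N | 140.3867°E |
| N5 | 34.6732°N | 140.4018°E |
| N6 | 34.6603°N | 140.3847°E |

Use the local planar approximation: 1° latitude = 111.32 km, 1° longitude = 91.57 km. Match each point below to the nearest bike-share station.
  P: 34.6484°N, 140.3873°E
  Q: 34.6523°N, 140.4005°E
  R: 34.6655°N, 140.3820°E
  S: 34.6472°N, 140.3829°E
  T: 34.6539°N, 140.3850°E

P at 34.6484°N, 140.3873°E:
  N4: 2.7947 km
  N5: 3.0634 km
  N6: 1.3459 km
  → nearest: N6 (1.3459 km)
Q at 34.6523°N, 140.4005°E:
  N4: 2.6770 km
  N5: 2.3296 km
  N6: 1.6989 km
  → nearest: N6 (1.6989 km)
R at 34.6655°N, 140.3820°E:
  N4: 0.9891 km
  N5: 2.0055 km
  N6: 0.6295 km
  → nearest: N6 (0.6295 km)
S at 34.6472°N, 140.3829°E:
  N4: 2.9483 km
  N5: 3.3723 km
  N6: 1.4676 km
  → nearest: N6 (1.4676 km)
T at 34.6539°N, 140.3850°E:
  N4: 2.1874 km
  N5: 2.6425 km
  N6: 0.7130 km
  → nearest: N6 (0.7130 km)

P→N6; Q→N6; R→N6; S→N6; T→N6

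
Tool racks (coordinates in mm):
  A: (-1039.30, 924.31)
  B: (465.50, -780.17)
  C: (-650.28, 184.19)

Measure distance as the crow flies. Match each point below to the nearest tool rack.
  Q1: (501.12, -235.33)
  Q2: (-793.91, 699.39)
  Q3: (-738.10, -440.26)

Q1→B; Q2→A; Q3→C

Q1 at (501.12, -235.33):
  A: √((-1540.42)² + (1159.64)²) = √(2372893.7764 + 1344764.9296) = 1928.12 mm
  B: √((-35.62)² + (-544.84)²) = √(1268.7844 + 296850.6256) = 546.00 mm
  C: √((-1151.40)² + (419.52)²) = √(1325721.9600 + 175997.0304) = 1225.45 mm
  → nearest: B (546.00 mm)
Q2 at (-793.91, 699.39):
  A: √((-245.39)² + (224.92)²) = √(60216.2521 + 50589.0064) = 332.87 mm
  B: √((1259.41)² + (-1479.56)²) = √(1586113.5481 + 2189097.7936) = 1942.99 mm
  C: √((143.63)² + (-515.20)²) = √(20629.5769 + 265431.0400) = 534.85 mm
  → nearest: A (332.87 mm)
Q3 at (-738.10, -440.26):
  A: √((-301.20)² + (1364.57)²) = √(90721.4400 + 1862051.2849) = 1397.42 mm
  B: √((1203.60)² + (-339.91)²) = √(1448652.9600 + 115538.8081) = 1250.68 mm
  C: √((87.82)² + (624.45)²) = √(7712.3524 + 389937.8025) = 630.60 mm
  → nearest: C (630.60 mm)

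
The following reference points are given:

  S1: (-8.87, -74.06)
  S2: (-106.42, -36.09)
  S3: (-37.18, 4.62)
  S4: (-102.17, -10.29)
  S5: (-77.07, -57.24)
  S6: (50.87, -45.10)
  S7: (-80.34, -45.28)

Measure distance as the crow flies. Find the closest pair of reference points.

Pairwise distances:
S1–S2: √((-97.55)² + (37.97)²) = √(9516.0025 + 1441.7209) = 104.68
S1–S3: √((-28.31)² + (78.68)²) = √(801.4561 + 6190.5424) = 83.62
S1–S4: √((-93.30)² + (63.77)²) = √(8704.8900 + 4066.6129) = 113.01
S1–S5: √((-68.20)² + (16.82)²) = √(4651.2400 + 282.9124) = 70.24
S1–S6: √((59.74)² + (28.96)²) = √(3568.8676 + 838.6816) = 66.39
S1–S7: √((-71.47)² + (28.78)²) = √(5107.9609 + 828.2884) = 77.05
S2–S3: √((69.24)² + (40.71)²) = √(4794.1776 + 1657.3041) = 80.32
S2–S4: √((4.25)² + (25.80)²) = √(18.0625 + 665.6400) = 26.15
S2–S5: √((29.35)² + (-21.15)²) = √(861.4225 + 447.3225) = 36.18
S2–S6: √((157.29)² + (-9.01)²) = √(24740.1441 + 81.1801) = 157.55
S2–S7: √((26.08)² + (-9.19)²) = √(680.1664 + 84.4561) = 27.65
S3–S4: √((-64.99)² + (-14.91)²) = √(4223.7001 + 222.3081) = 66.68
S3–S5: √((-39.89)² + (-61.86)²) = √(1591.2121 + 3826.6596) = 73.61
S3–S6: √((88.05)² + (-49.72)²) = √(7752.8025 + 2472.0784) = 101.12
S3–S7: √((-43.16)² + (-49.90)²) = √(1862.7856 + 2490.0100) = 65.98
S4–S5: √((25.10)² + (-46.95)²) = √(630.0100 + 2204.3025) = 53.24
S4–S6: √((153.04)² + (-34.81)²) = √(23421.2416 + 1211.7361) = 156.95
S4–S7: √((21.83)² + (-34.99)²) = √(476.5489 + 1224.3001) = 41.24
S5–S6: √((127.94)² + (12.14)²) = √(16368.6436 + 147.3796) = 128.51
S5–S7: √((-3.27)² + (11.96)²) = √(10.6929 + 143.0416) = 12.40
S6–S7: √((-131.21)² + (-0.18)²) = √(17216.0641 + 0.0324) = 131.21
Closest pair: S5–S7 at 12.40.

S5 and S7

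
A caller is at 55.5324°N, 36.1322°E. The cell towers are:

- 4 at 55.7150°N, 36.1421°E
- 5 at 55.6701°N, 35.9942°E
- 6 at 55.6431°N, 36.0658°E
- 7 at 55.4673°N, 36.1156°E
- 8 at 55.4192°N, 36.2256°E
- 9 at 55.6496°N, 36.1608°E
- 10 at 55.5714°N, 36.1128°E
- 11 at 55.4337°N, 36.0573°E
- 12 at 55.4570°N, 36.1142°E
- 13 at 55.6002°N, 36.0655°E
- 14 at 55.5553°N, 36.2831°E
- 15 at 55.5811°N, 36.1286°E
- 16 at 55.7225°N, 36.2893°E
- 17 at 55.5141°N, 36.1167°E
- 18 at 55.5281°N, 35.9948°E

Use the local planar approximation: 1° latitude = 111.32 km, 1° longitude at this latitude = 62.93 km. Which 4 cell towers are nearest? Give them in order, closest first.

17, 10, 15, 7

Distances from 55.5324°N, 36.1322°E:
4: 20.3366 km
5: 17.6179 km
6: 13.0123 km
7: 7.3218 km
8: 13.9048 km
9: 13.1703 km
10: 4.5099 km
11: 11.9556 km
12: 8.4696 km
13: 8.6362 km
14: 9.8324 km
15: 5.4260 km
16: 23.3574 km
17: 2.2586 km
18: 8.6598 km
Sorted: 17 (2.2586 km) < 10 (4.5099 km) < 15 (5.4260 km) < 7 (7.3218 km) < 12 (8.4696 km) < 13 (8.6362 km) < …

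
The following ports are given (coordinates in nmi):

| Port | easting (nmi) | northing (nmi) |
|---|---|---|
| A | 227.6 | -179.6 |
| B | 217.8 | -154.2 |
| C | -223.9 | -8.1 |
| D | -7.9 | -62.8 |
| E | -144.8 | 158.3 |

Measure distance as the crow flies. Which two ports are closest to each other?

Pairwise distances:
A–B: √((-9.8)² + (25.4)²) = √(96.040 + 645.160) = 27.2 nmi
A–C: √((-451.5)² + (171.5)²) = √(203852.250 + 29412.250) = 483.0 nmi
A–D: √((-235.5)² + (116.8)²) = √(55460.250 + 13642.240) = 262.9 nmi
A–E: √((-372.4)² + (337.9)²) = √(138681.760 + 114176.410) = 502.9 nmi
B–C: √((-441.7)² + (146.1)²) = √(195098.890 + 21345.210) = 465.2 nmi
B–D: √((-225.7)² + (91.4)²) = √(50940.490 + 8353.960) = 243.5 nmi
B–E: √((-362.6)² + (312.5)²) = √(131478.760 + 97656.250) = 478.7 nmi
C–D: √((216.0)² + (-54.7)²) = √(46656.000 + 2992.090) = 222.8 nmi
C–E: √((79.1)² + (166.4)²) = √(6256.810 + 27688.960) = 184.2 nmi
D–E: √((-136.9)² + (221.1)²) = √(18741.610 + 48885.210) = 260.1 nmi
Closest pair: A–B at 27.2 nmi.

A and B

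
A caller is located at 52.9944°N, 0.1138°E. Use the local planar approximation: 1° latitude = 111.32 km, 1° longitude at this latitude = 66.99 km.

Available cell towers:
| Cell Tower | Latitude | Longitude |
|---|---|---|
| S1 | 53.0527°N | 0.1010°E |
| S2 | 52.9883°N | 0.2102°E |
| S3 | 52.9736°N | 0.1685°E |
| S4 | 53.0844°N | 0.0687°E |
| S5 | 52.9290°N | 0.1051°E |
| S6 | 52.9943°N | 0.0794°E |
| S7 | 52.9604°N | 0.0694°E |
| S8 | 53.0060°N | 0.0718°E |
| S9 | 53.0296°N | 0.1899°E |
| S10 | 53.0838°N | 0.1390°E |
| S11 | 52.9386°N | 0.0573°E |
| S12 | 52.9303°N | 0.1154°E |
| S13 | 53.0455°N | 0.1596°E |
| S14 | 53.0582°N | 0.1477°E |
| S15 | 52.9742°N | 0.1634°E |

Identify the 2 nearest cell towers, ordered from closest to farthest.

Distances from 52.9944°N, 0.1138°E:
S1: 6.5464 km
S2: 6.4934 km
S3: 4.3346 km
S4: 10.4644 km
S5: 7.3036 km
S6: 2.3045 km
S7: 4.8137 km
S8: 3.0958 km
S9: 6.4299 km
S10: 10.0942 km
S11: 7.2740 km
S12: 7.1364 km
S13: 6.4631 km
S14: 7.4565 km
S15: 4.0121 km
Sorted: S6 (2.3045 km) < S8 (3.0958 km) < S15 (4.0121 km) < S3 (4.3346 km) < …

S6, S8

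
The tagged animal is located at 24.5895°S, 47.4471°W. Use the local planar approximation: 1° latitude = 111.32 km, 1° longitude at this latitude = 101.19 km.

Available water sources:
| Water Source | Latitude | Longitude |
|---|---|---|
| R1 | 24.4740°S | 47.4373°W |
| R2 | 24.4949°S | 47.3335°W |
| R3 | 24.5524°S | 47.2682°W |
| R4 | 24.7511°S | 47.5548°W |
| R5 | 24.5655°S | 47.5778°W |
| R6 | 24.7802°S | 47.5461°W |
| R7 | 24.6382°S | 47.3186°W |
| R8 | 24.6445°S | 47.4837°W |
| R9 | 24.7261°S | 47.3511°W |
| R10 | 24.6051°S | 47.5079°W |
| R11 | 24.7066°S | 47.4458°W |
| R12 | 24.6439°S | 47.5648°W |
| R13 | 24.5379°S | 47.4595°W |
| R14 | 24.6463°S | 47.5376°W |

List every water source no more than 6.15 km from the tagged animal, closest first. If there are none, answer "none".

R13

Distances from 24.5895°S, 47.4471°W:
R1: 12.8956 km
R2: 15.5897 km
R3: 18.5680 km
R4: 21.0330 km
R5: 13.4927 km
R6: 23.4737 km
R7: 14.0878 km
R8: 7.1556 km
R9: 18.0443 km
R10: 6.3927 km
R11: 13.0362 km
R12: 13.3612 km
R13: 5.8796 km
R14: 11.1285 km
Threshold 6.15 km: R13 (5.8796 km) is within range.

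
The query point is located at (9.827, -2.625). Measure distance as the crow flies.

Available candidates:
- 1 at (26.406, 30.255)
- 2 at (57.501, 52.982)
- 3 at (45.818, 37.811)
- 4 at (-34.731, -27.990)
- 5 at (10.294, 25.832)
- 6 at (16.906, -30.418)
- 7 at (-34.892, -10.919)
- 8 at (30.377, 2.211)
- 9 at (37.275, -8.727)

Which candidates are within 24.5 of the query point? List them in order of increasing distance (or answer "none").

Distances from (9.827, -2.625):
1: √((16.579)² + (32.880)²) = √(274.86324 + 1081.09440) = 36.823
2: √((47.674)² + (55.607)²) = √(2272.81028 + 3092.13845) = 73.246
3: √((35.991)² + (40.436)²) = √(1295.35208 + 1635.07010) = 54.133
4: √((-44.558)² + (-25.365)²) = √(1985.41536 + 643.38322) = 51.272
5: √((0.467)² + (28.457)²) = √(0.21809 + 809.80085) = 28.461
6: √((7.079)² + (-27.793)²) = √(50.11224 + 772.45085) = 28.680
7: √((-44.719)² + (-8.294)²) = √(1999.78896 + 68.79044) = 45.482
8: √((20.550)² + (4.836)²) = √(422.30250 + 23.38690) = 21.111
9: √((27.448)² + (-6.102)²) = √(753.39270 + 37.23440) = 28.118
Threshold 24.5: 8 (21.111) is within range.

8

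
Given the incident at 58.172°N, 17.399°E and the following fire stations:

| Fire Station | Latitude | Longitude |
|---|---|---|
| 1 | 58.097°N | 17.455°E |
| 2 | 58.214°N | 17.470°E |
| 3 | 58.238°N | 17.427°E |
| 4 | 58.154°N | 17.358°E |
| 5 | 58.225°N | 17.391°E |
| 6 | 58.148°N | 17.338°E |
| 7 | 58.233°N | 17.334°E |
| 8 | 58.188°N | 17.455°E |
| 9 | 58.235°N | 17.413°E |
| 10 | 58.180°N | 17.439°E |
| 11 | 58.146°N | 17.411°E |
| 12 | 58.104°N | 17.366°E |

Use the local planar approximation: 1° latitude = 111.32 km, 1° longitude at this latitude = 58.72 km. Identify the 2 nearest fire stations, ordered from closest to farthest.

10, 11

Distances from 58.172°N, 17.399°E:
1: √((-0.075·111.32)² + (0.056·58.72)²) = √(69.70580 + 10.81305) = 8.973 km
2: √((0.042·111.32)² + (0.071·58.72)²) = √(21.85974 + 17.38156) = 6.264 km
3: √((0.066·111.32)² + (0.028·58.72)²) = √(53.98017 + 2.70326) = 7.529 km
4: √((-0.018·111.32)² + (-0.041·58.72)²) = √(4.01505 + 5.79615) = 3.132 km
5: √((0.053·111.32)² + (-0.008·58.72)²) = √(34.80953 + 0.22067) = 5.919 km
6: √((-0.024·111.32)² + (-0.061·58.72)²) = √(7.13787 + 12.83015) = 4.469 km
7: √((0.061·111.32)² + (-0.065·58.72)²) = √(46.11116 + 14.56796) = 7.790 km
8: √((0.016·111.32)² + (0.056·58.72)²) = √(3.17239 + 10.81305) = 3.740 km
9: √((0.063·111.32)² + (0.014·58.72)²) = √(49.18441 + 0.67582) = 7.061 km
10: √((0.008·111.32)² + (0.040·58.72)²) = √(0.79310 + 5.51686) = 2.512 km
11: √((-0.026·111.32)² + (0.012·58.72)²) = √(8.37709 + 0.49652) = 2.979 km
12: √((-0.068·111.32)² + (-0.033·58.72)²) = √(57.30127 + 3.75491) = 7.814 km
Sorted: 10 (2.512 km) < 11 (2.979 km) < 4 (3.132 km) < 8 (3.740 km) < …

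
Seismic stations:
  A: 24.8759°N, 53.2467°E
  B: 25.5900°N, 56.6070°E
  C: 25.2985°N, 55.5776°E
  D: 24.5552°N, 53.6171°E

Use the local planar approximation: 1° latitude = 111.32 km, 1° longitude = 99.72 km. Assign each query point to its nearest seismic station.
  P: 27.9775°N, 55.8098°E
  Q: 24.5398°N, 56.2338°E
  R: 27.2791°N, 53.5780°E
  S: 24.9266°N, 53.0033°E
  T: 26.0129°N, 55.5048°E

P at 27.9775°N, 55.8098°E:
  A: √((-3.1016·111.32)² + (-2.5631·99.72)²) = √(119211.450240 + 65327.440177) = 429.5799 km
  B: √((-2.3875·111.32)² + (0.7972·99.72)²) = √(70637.147952 + 6319.738666) = 277.4110 km
  C: √((-2.6790·111.32)² + (-0.2322·99.72)²) = √(88938.914083 + 536.153284) = 299.1238 km
  D: √((-3.4223·111.32)² + (-2.1927·99.72)²) = √(145138.473106 + 47810.465578) = 439.2595 km
  → nearest: B (277.4110 km)
Q at 24.5398°N, 56.2338°E:
  A: √((0.3361·111.32)² + (-2.9871·99.72)²) = √(1399.856184 + 88728.688726) = 300.2142 km
  B: √((1.0502·111.32)² + (0.3732·99.72)²) = √(13667.542191 + 1384.993738) = 122.6888 km
  C: √((0.7587·111.32)² + (-0.6562·99.72)²) = √(7133.235520 + 4281.904646) = 106.8417 km
  D: √((0.0154·111.32)² + (-2.6167·99.72)²) = √(2.938920 + 68088.287056) = 260.9430 km
  → nearest: C (106.8417 km)
R at 27.2791°N, 53.5780°E:
  A: √((-2.4032·111.32)² + (-0.3313·99.72)²) = √(71569.210427 + 1091.458963) = 269.5564 km
  B: √((-1.6891·111.32)² + (3.0290·99.72)²) = √(35355.511049 + 91235.338212) = 355.7961 km
  C: √((-1.9806·111.32)² + (1.9996·99.72)²) = √(48611.603256 + 39760.404666) = 297.2743 km
  D: √((-2.7239·111.32)² + (0.0391·99.72)²) = √(91945.126510 + 15.202606) = 303.2496 km
  → nearest: A (269.5564 km)
S at 24.9266°N, 53.0033°E:
  A: √((-0.0507·111.32)² + (0.2434·99.72)²) = √(31.853878 + 589.122605) = 24.9194 km
  B: √((0.6634·111.32)² + (3.6037·99.72)²) = √(5453.776418 + 129140.302447) = 366.8707 km
  C: √((0.3719·111.32)² + (2.5743·99.72)²) = √(1713.952382 + 65899.611311) = 260.0261 km
  D: √((-0.3714·111.32)² + (0.6138·99.72)²) = √(1709.346843 + 3746.435913) = 73.8633 km
  → nearest: A (24.9194 km)
T at 26.0129°N, 55.5048°E:
  A: √((-1.1370·111.32)² + (-2.2581·99.72)²) = √(16020.177538 + 50705.010989) = 258.3122 km
  B: √((-0.4229·111.32)² + (1.1022·99.72)²) = √(2216.265396 + 12080.512333) = 119.5691 km
  C: √((-0.7144·111.32)² + (0.0728·99.72)²) = √(6324.545001 + 52.702024) = 79.8577 km
  D: √((-1.4577·111.32)² + (-1.8877·99.72)²) = √(26331.930666 + 35434.841239) = 248.5292 km
  → nearest: C (79.8577 km)

P→B; Q→C; R→A; S→A; T→C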